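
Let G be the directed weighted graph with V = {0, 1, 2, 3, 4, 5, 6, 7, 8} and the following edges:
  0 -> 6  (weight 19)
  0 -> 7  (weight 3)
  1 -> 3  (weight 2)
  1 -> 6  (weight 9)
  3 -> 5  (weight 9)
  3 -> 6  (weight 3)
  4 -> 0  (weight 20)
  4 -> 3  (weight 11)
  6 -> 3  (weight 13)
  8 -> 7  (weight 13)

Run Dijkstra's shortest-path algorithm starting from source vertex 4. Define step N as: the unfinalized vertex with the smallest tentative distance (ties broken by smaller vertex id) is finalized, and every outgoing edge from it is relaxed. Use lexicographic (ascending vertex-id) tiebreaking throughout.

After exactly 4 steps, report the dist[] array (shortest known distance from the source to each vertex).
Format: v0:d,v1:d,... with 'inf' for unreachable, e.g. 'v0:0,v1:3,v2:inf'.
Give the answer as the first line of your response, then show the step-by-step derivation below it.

v0:20,v1:inf,v2:inf,v3:11,v4:0,v5:20,v6:14,v7:23,v8:inf

step 1: dist = v0:20,v1:inf,v2:inf,v3:11,v4:0,v5:inf,v6:inf,v7:inf,v8:inf
step 2: dist = v0:20,v1:inf,v2:inf,v3:11,v4:0,v5:20,v6:14,v7:inf,v8:inf
step 3: dist = v0:20,v1:inf,v2:inf,v3:11,v4:0,v5:20,v6:14,v7:inf,v8:inf
step 4: dist = v0:20,v1:inf,v2:inf,v3:11,v4:0,v5:20,v6:14,v7:23,v8:inf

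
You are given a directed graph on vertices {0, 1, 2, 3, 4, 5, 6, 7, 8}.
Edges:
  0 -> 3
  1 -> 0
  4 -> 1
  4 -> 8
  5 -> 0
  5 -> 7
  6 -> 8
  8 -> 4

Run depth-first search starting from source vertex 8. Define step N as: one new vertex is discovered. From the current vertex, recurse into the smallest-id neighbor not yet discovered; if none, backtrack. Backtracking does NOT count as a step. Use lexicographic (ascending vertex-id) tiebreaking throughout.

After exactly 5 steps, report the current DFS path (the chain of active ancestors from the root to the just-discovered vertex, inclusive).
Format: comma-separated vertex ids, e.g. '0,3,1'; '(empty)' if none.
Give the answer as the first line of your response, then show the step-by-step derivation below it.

8,4,1,0,3

step 1: discover 8; path=8; order=8
step 2: discover 4; path=8>4; order=8,4
step 3: discover 1; path=8>4>1; order=8,4,1
step 4: discover 0; path=8>4>1>0; order=8,4,1,0
step 5: discover 3; path=8>4>1>0>3; order=8,4,1,0,3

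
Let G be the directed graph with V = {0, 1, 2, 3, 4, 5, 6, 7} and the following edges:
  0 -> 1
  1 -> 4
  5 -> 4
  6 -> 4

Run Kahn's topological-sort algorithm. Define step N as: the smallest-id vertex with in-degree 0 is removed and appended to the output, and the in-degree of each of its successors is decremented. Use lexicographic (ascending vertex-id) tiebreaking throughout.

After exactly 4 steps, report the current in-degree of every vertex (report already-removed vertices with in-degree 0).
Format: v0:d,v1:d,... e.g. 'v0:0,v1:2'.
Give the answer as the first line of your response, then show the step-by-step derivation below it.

v0:0,v1:0,v2:0,v3:0,v4:2,v5:0,v6:0,v7:0

step 1: output 0; order=[0]; indeg=(0,0,0,0,3,0,0,0)
step 2: output 1; order=[0,1]; indeg=(0,0,0,0,2,0,0,0)
step 3: output 2; order=[0,1,2]; indeg=(0,0,0,0,2,0,0,0)
step 4: output 3; order=[0,1,2,3]; indeg=(0,0,0,0,2,0,0,0)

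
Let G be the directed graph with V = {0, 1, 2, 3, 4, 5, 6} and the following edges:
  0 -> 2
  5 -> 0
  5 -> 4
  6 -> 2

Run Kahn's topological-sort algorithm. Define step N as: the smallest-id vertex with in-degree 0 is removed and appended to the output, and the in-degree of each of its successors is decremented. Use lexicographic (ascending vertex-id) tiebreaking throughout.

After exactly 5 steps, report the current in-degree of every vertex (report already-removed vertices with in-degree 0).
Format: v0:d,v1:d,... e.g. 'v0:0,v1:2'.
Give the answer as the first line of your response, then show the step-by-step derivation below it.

v0:0,v1:0,v2:1,v3:0,v4:0,v5:0,v6:0

step 1: output 1; order=[1]; indeg=(1,0,2,0,1,0,0)
step 2: output 3; order=[1,3]; indeg=(1,0,2,0,1,0,0)
step 3: output 5; order=[1,3,5]; indeg=(0,0,2,0,0,0,0)
step 4: output 0; order=[1,3,5,0]; indeg=(0,0,1,0,0,0,0)
step 5: output 4; order=[1,3,5,0,4]; indeg=(0,0,1,0,0,0,0)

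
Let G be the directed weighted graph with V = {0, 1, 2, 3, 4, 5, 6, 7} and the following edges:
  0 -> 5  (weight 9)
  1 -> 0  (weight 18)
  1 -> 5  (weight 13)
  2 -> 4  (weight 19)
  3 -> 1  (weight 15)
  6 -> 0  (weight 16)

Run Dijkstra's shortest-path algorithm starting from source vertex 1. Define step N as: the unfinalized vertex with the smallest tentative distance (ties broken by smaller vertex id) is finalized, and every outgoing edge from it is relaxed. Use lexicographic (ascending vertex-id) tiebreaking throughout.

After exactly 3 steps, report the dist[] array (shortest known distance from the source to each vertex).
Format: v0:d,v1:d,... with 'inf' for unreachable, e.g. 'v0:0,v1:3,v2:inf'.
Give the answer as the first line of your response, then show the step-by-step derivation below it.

v0:18,v1:0,v2:inf,v3:inf,v4:inf,v5:13,v6:inf,v7:inf

step 1: dist = v0:18,v1:0,v2:inf,v3:inf,v4:inf,v5:13,v6:inf,v7:inf
step 2: dist = v0:18,v1:0,v2:inf,v3:inf,v4:inf,v5:13,v6:inf,v7:inf
step 3: dist = v0:18,v1:0,v2:inf,v3:inf,v4:inf,v5:13,v6:inf,v7:inf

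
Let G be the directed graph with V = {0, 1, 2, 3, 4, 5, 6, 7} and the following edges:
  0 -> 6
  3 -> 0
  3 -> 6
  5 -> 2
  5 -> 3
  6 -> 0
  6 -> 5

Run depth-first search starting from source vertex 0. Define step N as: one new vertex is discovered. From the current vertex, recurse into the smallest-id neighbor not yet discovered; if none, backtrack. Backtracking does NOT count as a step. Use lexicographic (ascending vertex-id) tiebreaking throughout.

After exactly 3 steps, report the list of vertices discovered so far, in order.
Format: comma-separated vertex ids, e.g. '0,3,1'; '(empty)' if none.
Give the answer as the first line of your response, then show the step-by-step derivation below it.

0,6,5

step 1: discover 0; path=0; order=0
step 2: discover 6; path=0>6; order=0,6
step 3: discover 5; path=0>6>5; order=0,6,5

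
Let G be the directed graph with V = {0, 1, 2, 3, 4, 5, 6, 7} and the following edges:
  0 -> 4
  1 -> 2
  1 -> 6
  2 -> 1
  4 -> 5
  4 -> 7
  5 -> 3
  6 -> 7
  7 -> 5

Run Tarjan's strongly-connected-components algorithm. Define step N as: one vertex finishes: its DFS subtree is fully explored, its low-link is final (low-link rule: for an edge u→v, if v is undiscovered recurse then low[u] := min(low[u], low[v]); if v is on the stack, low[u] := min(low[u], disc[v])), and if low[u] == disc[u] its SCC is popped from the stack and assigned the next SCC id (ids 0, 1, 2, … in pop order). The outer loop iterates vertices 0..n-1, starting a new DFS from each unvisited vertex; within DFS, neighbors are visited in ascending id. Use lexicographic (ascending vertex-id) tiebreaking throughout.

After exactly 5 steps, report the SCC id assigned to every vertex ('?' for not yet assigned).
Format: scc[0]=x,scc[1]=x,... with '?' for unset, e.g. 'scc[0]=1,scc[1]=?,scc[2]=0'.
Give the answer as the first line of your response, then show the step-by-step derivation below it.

scc[0]=4,scc[1]=?,scc[2]=?,scc[3]=0,scc[4]=3,scc[5]=1,scc[6]=?,scc[7]=2

step 1: low=(low[0]=0,low[1]=?,low[2]=?,low[3]=3,low[4]=1,low[5]=2,low[6]=?,low[7]=?); scc=(scc[0]=?,scc[1]=?,scc[2]=?,scc[3]=0,scc[4]=?,scc[5]=?,scc[6]=?,scc[7]=?)
step 2: low=(low[0]=0,low[1]=?,low[2]=?,low[3]=3,low[4]=1,low[5]=2,low[6]=?,low[7]=?); scc=(scc[0]=?,scc[1]=?,scc[2]=?,scc[3]=0,scc[4]=?,scc[5]=1,scc[6]=?,scc[7]=?)
step 3: low=(low[0]=0,low[1]=?,low[2]=?,low[3]=3,low[4]=1,low[5]=2,low[6]=?,low[7]=4); scc=(scc[0]=?,scc[1]=?,scc[2]=?,scc[3]=0,scc[4]=?,scc[5]=1,scc[6]=?,scc[7]=2)
step 4: low=(low[0]=0,low[1]=?,low[2]=?,low[3]=3,low[4]=1,low[5]=2,low[6]=?,low[7]=4); scc=(scc[0]=?,scc[1]=?,scc[2]=?,scc[3]=0,scc[4]=3,scc[5]=1,scc[6]=?,scc[7]=2)
step 5: low=(low[0]=0,low[1]=?,low[2]=?,low[3]=3,low[4]=1,low[5]=2,low[6]=?,low[7]=4); scc=(scc[0]=4,scc[1]=?,scc[2]=?,scc[3]=0,scc[4]=3,scc[5]=1,scc[6]=?,scc[7]=2)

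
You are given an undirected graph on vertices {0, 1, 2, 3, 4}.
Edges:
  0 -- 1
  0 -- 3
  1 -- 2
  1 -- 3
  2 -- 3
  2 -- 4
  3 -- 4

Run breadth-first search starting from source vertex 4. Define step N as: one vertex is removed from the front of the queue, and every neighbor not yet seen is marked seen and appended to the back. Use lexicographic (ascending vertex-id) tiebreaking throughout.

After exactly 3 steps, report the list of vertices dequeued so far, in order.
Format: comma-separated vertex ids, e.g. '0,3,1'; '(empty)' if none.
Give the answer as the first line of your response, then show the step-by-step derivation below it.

4,2,3

step 1: dequeue 4; queue=[2,3]; order=4
step 2: dequeue 2; queue=[3,1]; order=4,2
step 3: dequeue 3; queue=[1,0]; order=4,2,3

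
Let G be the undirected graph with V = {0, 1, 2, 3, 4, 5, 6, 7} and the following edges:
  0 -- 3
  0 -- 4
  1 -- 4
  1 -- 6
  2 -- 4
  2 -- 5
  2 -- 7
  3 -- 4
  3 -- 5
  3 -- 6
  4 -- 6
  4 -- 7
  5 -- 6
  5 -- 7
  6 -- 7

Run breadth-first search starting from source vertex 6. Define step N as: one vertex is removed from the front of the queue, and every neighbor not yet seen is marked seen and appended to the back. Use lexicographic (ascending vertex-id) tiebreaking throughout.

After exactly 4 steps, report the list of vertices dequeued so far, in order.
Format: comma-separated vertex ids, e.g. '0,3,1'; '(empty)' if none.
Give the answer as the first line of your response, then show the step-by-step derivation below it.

6,1,3,4

step 1: dequeue 6; queue=[1,3,4,5,7]; order=6
step 2: dequeue 1; queue=[3,4,5,7]; order=6,1
step 3: dequeue 3; queue=[4,5,7,0]; order=6,1,3
step 4: dequeue 4; queue=[5,7,0,2]; order=6,1,3,4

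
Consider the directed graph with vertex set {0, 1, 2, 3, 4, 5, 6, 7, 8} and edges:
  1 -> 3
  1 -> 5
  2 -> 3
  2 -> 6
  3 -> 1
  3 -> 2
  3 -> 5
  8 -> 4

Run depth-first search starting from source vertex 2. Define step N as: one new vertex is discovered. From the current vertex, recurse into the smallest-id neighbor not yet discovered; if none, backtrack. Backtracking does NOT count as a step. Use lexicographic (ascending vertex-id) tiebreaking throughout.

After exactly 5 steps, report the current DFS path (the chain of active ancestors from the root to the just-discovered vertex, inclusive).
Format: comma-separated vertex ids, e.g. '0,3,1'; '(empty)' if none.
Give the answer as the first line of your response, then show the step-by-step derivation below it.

2,6

step 1: discover 2; path=2; order=2
step 2: discover 3; path=2>3; order=2,3
step 3: discover 1; path=2>3>1; order=2,3,1
step 4: discover 5; path=2>3>1>5; order=2,3,1,5
step 5: discover 6; path=2>6; order=2,3,1,5,6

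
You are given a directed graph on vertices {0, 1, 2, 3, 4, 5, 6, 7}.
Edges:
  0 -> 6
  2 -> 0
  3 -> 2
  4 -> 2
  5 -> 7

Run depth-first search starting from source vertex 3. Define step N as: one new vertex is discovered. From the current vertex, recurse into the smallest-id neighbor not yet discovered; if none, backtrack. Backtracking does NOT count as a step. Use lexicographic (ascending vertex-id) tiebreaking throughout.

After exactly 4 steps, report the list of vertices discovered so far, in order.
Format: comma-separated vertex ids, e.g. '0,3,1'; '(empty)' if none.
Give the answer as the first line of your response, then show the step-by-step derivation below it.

3,2,0,6

step 1: discover 3; path=3; order=3
step 2: discover 2; path=3>2; order=3,2
step 3: discover 0; path=3>2>0; order=3,2,0
step 4: discover 6; path=3>2>0>6; order=3,2,0,6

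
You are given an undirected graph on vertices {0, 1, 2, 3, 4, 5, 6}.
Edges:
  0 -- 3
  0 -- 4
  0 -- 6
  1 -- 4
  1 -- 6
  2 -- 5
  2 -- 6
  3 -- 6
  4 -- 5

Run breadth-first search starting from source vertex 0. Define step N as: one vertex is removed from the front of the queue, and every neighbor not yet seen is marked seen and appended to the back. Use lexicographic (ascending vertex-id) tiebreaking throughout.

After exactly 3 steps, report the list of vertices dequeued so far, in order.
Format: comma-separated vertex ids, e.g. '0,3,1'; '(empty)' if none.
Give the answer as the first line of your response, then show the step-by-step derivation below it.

0,3,4

step 1: dequeue 0; queue=[3,4,6]; order=0
step 2: dequeue 3; queue=[4,6]; order=0,3
step 3: dequeue 4; queue=[6,1,5]; order=0,3,4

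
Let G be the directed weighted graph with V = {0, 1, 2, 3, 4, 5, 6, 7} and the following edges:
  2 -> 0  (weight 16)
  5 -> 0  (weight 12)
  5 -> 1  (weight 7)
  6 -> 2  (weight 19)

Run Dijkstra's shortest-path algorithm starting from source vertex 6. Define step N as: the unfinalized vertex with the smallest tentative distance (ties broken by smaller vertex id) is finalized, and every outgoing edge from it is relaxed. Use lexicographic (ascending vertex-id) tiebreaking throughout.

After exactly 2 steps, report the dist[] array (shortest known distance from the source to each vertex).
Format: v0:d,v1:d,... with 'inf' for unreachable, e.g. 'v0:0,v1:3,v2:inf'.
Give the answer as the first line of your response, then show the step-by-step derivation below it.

v0:35,v1:inf,v2:19,v3:inf,v4:inf,v5:inf,v6:0,v7:inf

step 1: dist = v0:inf,v1:inf,v2:19,v3:inf,v4:inf,v5:inf,v6:0,v7:inf
step 2: dist = v0:35,v1:inf,v2:19,v3:inf,v4:inf,v5:inf,v6:0,v7:inf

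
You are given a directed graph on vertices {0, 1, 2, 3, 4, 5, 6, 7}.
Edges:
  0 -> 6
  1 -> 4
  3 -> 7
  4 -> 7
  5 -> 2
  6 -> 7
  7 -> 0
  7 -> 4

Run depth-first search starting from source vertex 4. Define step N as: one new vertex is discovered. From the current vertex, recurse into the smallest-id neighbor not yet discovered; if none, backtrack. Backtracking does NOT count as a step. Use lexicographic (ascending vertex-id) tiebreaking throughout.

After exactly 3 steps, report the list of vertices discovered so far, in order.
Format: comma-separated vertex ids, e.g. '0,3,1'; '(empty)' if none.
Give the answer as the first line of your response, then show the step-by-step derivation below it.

4,7,0

step 1: discover 4; path=4; order=4
step 2: discover 7; path=4>7; order=4,7
step 3: discover 0; path=4>7>0; order=4,7,0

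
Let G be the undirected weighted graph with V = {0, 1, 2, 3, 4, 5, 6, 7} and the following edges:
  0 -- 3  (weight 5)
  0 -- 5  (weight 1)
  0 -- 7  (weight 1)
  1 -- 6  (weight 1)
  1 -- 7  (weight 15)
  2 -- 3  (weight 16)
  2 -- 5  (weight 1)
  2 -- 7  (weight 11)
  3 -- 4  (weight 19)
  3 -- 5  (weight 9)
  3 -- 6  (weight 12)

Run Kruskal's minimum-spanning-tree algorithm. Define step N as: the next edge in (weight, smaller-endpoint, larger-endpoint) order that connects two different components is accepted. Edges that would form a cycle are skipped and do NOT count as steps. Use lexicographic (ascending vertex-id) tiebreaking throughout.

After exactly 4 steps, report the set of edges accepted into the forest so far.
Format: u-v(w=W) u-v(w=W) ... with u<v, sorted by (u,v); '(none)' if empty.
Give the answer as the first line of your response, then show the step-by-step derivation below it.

0-5(w=1) 0-7(w=1) 1-6(w=1) 2-5(w=1)

step 1: add edge 0-5 (w=1); MST = {0-5(w=1)}
step 2: add edge 0-7 (w=1); MST = {0-5(w=1) 0-7(w=1)}
step 3: add edge 1-6 (w=1); MST = {0-5(w=1) 0-7(w=1) 1-6(w=1)}
step 4: add edge 2-5 (w=1); MST = {0-5(w=1) 0-7(w=1) 1-6(w=1) 2-5(w=1)}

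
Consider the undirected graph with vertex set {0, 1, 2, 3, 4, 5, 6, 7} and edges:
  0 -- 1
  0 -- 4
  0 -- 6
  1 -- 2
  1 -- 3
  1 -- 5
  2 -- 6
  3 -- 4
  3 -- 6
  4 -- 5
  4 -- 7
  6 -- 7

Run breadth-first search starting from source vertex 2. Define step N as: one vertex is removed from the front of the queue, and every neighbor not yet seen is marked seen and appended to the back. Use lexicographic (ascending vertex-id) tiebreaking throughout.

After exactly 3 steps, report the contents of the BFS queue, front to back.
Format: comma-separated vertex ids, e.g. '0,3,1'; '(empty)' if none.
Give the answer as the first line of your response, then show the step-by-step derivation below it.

0,3,5,7

step 1: dequeue 2; queue=[1,6]; order=2
step 2: dequeue 1; queue=[6,0,3,5]; order=2,1
step 3: dequeue 6; queue=[0,3,5,7]; order=2,1,6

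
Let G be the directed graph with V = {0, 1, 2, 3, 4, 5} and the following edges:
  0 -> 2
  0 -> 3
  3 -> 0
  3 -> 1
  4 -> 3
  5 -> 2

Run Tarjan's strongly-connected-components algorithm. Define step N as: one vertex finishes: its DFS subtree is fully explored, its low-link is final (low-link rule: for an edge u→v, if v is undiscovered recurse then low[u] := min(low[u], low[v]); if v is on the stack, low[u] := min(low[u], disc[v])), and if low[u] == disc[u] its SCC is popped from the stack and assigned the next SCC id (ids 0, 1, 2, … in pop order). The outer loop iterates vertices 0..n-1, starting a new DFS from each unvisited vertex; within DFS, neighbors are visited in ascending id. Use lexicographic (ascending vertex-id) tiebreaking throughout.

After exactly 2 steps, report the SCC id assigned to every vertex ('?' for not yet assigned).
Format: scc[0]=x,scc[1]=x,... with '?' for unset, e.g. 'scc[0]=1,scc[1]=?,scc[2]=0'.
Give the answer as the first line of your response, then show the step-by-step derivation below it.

scc[0]=?,scc[1]=1,scc[2]=0,scc[3]=?,scc[4]=?,scc[5]=?

step 1: low=(low[0]=0,low[1]=?,low[2]=1,low[3]=?,low[4]=?,low[5]=?); scc=(scc[0]=?,scc[1]=?,scc[2]=0,scc[3]=?,scc[4]=?,scc[5]=?)
step 2: low=(low[0]=0,low[1]=3,low[2]=1,low[3]=0,low[4]=?,low[5]=?); scc=(scc[0]=?,scc[1]=1,scc[2]=0,scc[3]=?,scc[4]=?,scc[5]=?)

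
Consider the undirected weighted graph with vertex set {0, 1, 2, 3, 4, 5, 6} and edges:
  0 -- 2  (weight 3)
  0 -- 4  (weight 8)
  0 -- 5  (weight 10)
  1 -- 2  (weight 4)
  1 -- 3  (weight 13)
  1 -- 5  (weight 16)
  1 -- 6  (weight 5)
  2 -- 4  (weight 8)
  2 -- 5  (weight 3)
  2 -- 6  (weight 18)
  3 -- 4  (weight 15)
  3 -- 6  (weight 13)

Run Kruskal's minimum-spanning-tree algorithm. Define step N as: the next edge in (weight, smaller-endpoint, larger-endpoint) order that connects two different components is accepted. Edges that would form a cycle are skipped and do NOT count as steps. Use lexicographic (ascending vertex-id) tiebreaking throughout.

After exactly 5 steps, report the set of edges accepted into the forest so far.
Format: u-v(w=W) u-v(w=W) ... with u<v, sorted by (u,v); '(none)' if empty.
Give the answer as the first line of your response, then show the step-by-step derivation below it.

0-2(w=3) 0-4(w=8) 1-2(w=4) 1-6(w=5) 2-5(w=3)

step 1: add edge 0-2 (w=3); MST = {0-2(w=3)}
step 2: add edge 2-5 (w=3); MST = {0-2(w=3) 2-5(w=3)}
step 3: add edge 1-2 (w=4); MST = {0-2(w=3) 1-2(w=4) 2-5(w=3)}
step 4: add edge 1-6 (w=5); MST = {0-2(w=3) 1-2(w=4) 1-6(w=5) 2-5(w=3)}
step 5: add edge 0-4 (w=8); MST = {0-2(w=3) 0-4(w=8) 1-2(w=4) 1-6(w=5) 2-5(w=3)}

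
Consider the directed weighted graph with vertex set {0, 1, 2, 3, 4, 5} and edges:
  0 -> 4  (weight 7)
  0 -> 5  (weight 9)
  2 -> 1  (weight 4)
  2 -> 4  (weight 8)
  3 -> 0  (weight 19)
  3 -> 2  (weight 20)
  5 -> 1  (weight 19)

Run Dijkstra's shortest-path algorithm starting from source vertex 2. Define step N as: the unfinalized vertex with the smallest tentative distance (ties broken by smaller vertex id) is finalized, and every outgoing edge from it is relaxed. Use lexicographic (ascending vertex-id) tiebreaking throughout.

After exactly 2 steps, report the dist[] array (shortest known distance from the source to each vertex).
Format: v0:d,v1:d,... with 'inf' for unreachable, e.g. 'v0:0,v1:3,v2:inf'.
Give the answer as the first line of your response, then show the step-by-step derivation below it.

v0:inf,v1:4,v2:0,v3:inf,v4:8,v5:inf

step 1: dist = v0:inf,v1:4,v2:0,v3:inf,v4:8,v5:inf
step 2: dist = v0:inf,v1:4,v2:0,v3:inf,v4:8,v5:inf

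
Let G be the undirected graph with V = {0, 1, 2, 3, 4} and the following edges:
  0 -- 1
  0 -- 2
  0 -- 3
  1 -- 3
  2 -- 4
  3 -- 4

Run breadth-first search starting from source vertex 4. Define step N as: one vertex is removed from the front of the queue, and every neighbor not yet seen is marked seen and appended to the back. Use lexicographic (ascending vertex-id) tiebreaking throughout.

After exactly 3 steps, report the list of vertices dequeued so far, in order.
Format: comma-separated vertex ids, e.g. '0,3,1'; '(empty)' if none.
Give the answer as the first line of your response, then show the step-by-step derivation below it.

4,2,3

step 1: dequeue 4; queue=[2,3]; order=4
step 2: dequeue 2; queue=[3,0]; order=4,2
step 3: dequeue 3; queue=[0,1]; order=4,2,3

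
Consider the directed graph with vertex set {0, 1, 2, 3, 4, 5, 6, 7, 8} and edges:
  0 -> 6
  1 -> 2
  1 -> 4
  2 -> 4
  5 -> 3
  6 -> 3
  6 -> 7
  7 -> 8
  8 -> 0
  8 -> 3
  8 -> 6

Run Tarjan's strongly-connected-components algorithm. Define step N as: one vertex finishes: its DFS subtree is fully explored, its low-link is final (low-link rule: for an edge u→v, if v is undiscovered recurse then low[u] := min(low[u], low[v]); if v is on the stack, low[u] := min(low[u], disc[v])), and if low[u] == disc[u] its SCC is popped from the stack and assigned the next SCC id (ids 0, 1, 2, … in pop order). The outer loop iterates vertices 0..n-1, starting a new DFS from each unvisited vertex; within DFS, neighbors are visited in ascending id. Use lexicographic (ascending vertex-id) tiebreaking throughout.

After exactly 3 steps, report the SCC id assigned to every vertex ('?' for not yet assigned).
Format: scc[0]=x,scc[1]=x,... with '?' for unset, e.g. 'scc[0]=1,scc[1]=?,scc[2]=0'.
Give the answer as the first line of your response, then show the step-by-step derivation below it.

scc[0]=?,scc[1]=?,scc[2]=?,scc[3]=0,scc[4]=?,scc[5]=?,scc[6]=?,scc[7]=?,scc[8]=?

step 1: low=(low[0]=0,low[1]=?,low[2]=?,low[3]=2,low[4]=?,low[5]=?,low[6]=1,low[7]=?,low[8]=?); scc=(scc[0]=?,scc[1]=?,scc[2]=?,scc[3]=0,scc[4]=?,scc[5]=?,scc[6]=?,scc[7]=?,scc[8]=?)
step 2: low=(low[0]=0,low[1]=?,low[2]=?,low[3]=2,low[4]=?,low[5]=?,low[6]=1,low[7]=3,low[8]=0); scc=(scc[0]=?,scc[1]=?,scc[2]=?,scc[3]=0,scc[4]=?,scc[5]=?,scc[6]=?,scc[7]=?,scc[8]=?)
step 3: low=(low[0]=0,low[1]=?,low[2]=?,low[3]=2,low[4]=?,low[5]=?,low[6]=1,low[7]=0,low[8]=0); scc=(scc[0]=?,scc[1]=?,scc[2]=?,scc[3]=0,scc[4]=?,scc[5]=?,scc[6]=?,scc[7]=?,scc[8]=?)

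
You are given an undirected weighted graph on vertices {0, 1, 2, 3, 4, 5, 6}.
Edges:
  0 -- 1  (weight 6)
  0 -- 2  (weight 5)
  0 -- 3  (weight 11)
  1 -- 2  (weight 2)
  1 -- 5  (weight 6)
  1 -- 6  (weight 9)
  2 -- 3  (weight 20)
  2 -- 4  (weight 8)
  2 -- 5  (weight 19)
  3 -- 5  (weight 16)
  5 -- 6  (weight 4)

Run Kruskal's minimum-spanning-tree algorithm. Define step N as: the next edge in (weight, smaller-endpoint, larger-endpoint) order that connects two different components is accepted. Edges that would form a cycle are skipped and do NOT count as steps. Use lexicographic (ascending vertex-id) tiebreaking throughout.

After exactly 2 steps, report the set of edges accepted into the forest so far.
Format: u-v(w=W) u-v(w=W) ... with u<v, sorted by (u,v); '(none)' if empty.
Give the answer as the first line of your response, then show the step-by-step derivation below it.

1-2(w=2) 5-6(w=4)

step 1: add edge 1-2 (w=2); MST = {1-2(w=2)}
step 2: add edge 5-6 (w=4); MST = {1-2(w=2) 5-6(w=4)}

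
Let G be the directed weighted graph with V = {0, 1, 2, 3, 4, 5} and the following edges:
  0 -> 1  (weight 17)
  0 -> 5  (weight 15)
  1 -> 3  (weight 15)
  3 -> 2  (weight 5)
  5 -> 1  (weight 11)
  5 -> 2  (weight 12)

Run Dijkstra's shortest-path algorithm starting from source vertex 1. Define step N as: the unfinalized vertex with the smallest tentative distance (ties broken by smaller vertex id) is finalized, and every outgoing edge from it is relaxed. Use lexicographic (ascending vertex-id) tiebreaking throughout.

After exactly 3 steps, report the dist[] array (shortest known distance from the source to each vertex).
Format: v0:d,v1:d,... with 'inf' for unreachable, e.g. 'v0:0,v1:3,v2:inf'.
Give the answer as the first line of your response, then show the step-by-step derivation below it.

v0:inf,v1:0,v2:20,v3:15,v4:inf,v5:inf

step 1: dist = v0:inf,v1:0,v2:inf,v3:15,v4:inf,v5:inf
step 2: dist = v0:inf,v1:0,v2:20,v3:15,v4:inf,v5:inf
step 3: dist = v0:inf,v1:0,v2:20,v3:15,v4:inf,v5:inf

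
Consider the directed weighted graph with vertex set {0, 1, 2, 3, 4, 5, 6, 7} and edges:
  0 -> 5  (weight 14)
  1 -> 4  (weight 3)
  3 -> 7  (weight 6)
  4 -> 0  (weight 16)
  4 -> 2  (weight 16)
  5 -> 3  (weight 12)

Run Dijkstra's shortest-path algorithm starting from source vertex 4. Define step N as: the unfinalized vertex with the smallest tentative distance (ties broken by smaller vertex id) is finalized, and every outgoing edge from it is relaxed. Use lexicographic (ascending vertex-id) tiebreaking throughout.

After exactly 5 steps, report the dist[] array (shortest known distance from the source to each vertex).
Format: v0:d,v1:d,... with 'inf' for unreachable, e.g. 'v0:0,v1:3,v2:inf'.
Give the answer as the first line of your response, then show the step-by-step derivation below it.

v0:16,v1:inf,v2:16,v3:42,v4:0,v5:30,v6:inf,v7:48

step 1: dist = v0:16,v1:inf,v2:16,v3:inf,v4:0,v5:inf,v6:inf,v7:inf
step 2: dist = v0:16,v1:inf,v2:16,v3:inf,v4:0,v5:30,v6:inf,v7:inf
step 3: dist = v0:16,v1:inf,v2:16,v3:inf,v4:0,v5:30,v6:inf,v7:inf
step 4: dist = v0:16,v1:inf,v2:16,v3:42,v4:0,v5:30,v6:inf,v7:inf
step 5: dist = v0:16,v1:inf,v2:16,v3:42,v4:0,v5:30,v6:inf,v7:48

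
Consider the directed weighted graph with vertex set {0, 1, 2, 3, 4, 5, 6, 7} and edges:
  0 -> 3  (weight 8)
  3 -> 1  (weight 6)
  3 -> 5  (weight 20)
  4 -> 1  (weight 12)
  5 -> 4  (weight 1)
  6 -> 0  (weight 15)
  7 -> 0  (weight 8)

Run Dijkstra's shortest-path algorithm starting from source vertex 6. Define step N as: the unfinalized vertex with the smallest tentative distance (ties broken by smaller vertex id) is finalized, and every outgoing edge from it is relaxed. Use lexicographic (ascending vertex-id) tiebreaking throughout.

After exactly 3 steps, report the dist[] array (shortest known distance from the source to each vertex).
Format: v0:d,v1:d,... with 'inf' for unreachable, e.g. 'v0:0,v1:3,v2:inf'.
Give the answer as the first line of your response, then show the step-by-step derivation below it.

v0:15,v1:29,v2:inf,v3:23,v4:inf,v5:43,v6:0,v7:inf

step 1: dist = v0:15,v1:inf,v2:inf,v3:inf,v4:inf,v5:inf,v6:0,v7:inf
step 2: dist = v0:15,v1:inf,v2:inf,v3:23,v4:inf,v5:inf,v6:0,v7:inf
step 3: dist = v0:15,v1:29,v2:inf,v3:23,v4:inf,v5:43,v6:0,v7:inf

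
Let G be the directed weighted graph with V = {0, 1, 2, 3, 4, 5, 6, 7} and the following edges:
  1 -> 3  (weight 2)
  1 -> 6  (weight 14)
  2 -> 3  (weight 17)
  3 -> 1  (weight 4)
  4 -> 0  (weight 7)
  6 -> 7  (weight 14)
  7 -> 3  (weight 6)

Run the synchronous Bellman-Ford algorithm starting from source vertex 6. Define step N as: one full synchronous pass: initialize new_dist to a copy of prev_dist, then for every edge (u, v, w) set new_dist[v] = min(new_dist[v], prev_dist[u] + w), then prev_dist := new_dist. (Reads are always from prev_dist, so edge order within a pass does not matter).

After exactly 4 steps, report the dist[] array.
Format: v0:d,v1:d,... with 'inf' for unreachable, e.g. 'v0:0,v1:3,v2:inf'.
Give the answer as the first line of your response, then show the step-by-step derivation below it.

v0:inf,v1:24,v2:inf,v3:20,v4:inf,v5:inf,v6:0,v7:14

step 1: dist = v0:inf,v1:inf,v2:inf,v3:inf,v4:inf,v5:inf,v6:0,v7:14
step 2: dist = v0:inf,v1:inf,v2:inf,v3:20,v4:inf,v5:inf,v6:0,v7:14
step 3: dist = v0:inf,v1:24,v2:inf,v3:20,v4:inf,v5:inf,v6:0,v7:14
step 4: dist = v0:inf,v1:24,v2:inf,v3:20,v4:inf,v5:inf,v6:0,v7:14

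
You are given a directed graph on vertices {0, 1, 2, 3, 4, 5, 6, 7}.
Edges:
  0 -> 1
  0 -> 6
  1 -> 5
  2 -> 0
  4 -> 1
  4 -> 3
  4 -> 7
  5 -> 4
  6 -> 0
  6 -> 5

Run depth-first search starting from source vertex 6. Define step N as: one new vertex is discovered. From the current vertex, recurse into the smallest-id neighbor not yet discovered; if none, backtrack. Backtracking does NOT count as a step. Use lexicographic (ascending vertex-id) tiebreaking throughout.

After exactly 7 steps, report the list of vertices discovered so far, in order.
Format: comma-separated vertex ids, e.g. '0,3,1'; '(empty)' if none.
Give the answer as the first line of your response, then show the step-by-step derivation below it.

6,0,1,5,4,3,7

step 1: discover 6; path=6; order=6
step 2: discover 0; path=6>0; order=6,0
step 3: discover 1; path=6>0>1; order=6,0,1
step 4: discover 5; path=6>0>1>5; order=6,0,1,5
step 5: discover 4; path=6>0>1>5>4; order=6,0,1,5,4
step 6: discover 3; path=6>0>1>5>4>3; order=6,0,1,5,4,3
step 7: discover 7; path=6>0>1>5>4>7; order=6,0,1,5,4,3,7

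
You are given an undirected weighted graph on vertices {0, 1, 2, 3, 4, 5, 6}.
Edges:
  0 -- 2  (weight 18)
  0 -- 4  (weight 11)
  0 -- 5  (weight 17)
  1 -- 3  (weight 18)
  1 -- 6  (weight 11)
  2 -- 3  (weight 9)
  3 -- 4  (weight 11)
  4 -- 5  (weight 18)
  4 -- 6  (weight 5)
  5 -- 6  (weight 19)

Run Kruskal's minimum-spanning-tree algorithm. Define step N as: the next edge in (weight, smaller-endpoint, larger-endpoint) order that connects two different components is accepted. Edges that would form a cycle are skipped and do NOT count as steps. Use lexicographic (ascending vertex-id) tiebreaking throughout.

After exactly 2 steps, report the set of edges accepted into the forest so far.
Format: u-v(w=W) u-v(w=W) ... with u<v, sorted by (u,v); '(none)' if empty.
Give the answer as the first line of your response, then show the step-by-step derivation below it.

2-3(w=9) 4-6(w=5)

step 1: add edge 4-6 (w=5); MST = {4-6(w=5)}
step 2: add edge 2-3 (w=9); MST = {2-3(w=9) 4-6(w=5)}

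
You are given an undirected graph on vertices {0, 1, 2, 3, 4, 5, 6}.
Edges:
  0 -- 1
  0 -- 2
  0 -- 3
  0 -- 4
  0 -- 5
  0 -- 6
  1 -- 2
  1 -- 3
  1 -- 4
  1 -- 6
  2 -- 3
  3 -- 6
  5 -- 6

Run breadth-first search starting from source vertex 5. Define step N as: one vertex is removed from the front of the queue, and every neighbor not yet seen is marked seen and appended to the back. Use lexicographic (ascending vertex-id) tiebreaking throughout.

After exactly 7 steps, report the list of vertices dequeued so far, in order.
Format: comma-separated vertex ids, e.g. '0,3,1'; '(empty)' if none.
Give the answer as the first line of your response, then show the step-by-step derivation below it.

5,0,6,1,2,3,4

step 1: dequeue 5; queue=[0,6]; order=5
step 2: dequeue 0; queue=[6,1,2,3,4]; order=5,0
step 3: dequeue 6; queue=[1,2,3,4]; order=5,0,6
step 4: dequeue 1; queue=[2,3,4]; order=5,0,6,1
step 5: dequeue 2; queue=[3,4]; order=5,0,6,1,2
step 6: dequeue 3; queue=[4]; order=5,0,6,1,2,3
step 7: dequeue 4; queue=[(empty)]; order=5,0,6,1,2,3,4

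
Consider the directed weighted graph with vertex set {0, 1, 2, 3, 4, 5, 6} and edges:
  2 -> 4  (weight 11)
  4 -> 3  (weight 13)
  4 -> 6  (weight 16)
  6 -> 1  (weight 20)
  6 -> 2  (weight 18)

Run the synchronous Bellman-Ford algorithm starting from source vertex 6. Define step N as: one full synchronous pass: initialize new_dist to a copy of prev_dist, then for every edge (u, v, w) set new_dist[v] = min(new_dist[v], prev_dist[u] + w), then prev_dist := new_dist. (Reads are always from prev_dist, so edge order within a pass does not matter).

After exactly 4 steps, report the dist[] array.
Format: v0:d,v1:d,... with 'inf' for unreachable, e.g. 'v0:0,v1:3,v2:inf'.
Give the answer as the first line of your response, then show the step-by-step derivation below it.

v0:inf,v1:20,v2:18,v3:42,v4:29,v5:inf,v6:0

step 1: dist = v0:inf,v1:20,v2:18,v3:inf,v4:inf,v5:inf,v6:0
step 2: dist = v0:inf,v1:20,v2:18,v3:inf,v4:29,v5:inf,v6:0
step 3: dist = v0:inf,v1:20,v2:18,v3:42,v4:29,v5:inf,v6:0
step 4: dist = v0:inf,v1:20,v2:18,v3:42,v4:29,v5:inf,v6:0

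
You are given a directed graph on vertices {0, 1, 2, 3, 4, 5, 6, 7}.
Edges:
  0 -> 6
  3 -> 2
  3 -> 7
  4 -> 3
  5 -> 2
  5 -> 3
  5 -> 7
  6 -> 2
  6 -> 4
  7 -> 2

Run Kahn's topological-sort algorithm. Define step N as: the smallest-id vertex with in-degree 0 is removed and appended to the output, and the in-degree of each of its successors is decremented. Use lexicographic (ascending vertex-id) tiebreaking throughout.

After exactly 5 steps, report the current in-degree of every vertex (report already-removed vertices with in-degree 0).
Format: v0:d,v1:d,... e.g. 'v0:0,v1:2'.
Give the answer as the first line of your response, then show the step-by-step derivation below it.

v0:0,v1:0,v2:2,v3:0,v4:0,v5:0,v6:0,v7:1

step 1: output 0; order=[0]; indeg=(0,0,4,2,1,0,0,2)
step 2: output 1; order=[0,1]; indeg=(0,0,4,2,1,0,0,2)
step 3: output 5; order=[0,1,5]; indeg=(0,0,3,1,1,0,0,1)
step 4: output 6; order=[0,1,5,6]; indeg=(0,0,2,1,0,0,0,1)
step 5: output 4; order=[0,1,5,6,4]; indeg=(0,0,2,0,0,0,0,1)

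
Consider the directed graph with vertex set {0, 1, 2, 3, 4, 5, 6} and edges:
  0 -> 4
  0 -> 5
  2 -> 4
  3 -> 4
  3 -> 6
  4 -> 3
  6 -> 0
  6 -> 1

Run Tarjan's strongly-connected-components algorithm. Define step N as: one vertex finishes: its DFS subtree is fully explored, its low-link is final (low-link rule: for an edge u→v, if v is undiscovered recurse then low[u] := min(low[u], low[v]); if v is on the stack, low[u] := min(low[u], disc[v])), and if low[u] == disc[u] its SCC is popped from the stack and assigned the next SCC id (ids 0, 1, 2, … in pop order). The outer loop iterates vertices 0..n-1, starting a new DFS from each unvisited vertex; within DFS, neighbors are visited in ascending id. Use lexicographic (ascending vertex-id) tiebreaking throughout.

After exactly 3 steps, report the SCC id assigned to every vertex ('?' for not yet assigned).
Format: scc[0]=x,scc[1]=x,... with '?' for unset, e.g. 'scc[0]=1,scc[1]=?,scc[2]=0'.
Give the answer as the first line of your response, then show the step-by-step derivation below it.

scc[0]=?,scc[1]=0,scc[2]=?,scc[3]=?,scc[4]=?,scc[5]=?,scc[6]=?

step 1: low=(low[0]=0,low[1]=4,low[2]=?,low[3]=1,low[4]=1,low[5]=?,low[6]=0); scc=(scc[0]=?,scc[1]=0,scc[2]=?,scc[3]=?,scc[4]=?,scc[5]=?,scc[6]=?)
step 2: low=(low[0]=0,low[1]=4,low[2]=?,low[3]=1,low[4]=1,low[5]=?,low[6]=0); scc=(scc[0]=?,scc[1]=0,scc[2]=?,scc[3]=?,scc[4]=?,scc[5]=?,scc[6]=?)
step 3: low=(low[0]=0,low[1]=4,low[2]=?,low[3]=0,low[4]=1,low[5]=?,low[6]=0); scc=(scc[0]=?,scc[1]=0,scc[2]=?,scc[3]=?,scc[4]=?,scc[5]=?,scc[6]=?)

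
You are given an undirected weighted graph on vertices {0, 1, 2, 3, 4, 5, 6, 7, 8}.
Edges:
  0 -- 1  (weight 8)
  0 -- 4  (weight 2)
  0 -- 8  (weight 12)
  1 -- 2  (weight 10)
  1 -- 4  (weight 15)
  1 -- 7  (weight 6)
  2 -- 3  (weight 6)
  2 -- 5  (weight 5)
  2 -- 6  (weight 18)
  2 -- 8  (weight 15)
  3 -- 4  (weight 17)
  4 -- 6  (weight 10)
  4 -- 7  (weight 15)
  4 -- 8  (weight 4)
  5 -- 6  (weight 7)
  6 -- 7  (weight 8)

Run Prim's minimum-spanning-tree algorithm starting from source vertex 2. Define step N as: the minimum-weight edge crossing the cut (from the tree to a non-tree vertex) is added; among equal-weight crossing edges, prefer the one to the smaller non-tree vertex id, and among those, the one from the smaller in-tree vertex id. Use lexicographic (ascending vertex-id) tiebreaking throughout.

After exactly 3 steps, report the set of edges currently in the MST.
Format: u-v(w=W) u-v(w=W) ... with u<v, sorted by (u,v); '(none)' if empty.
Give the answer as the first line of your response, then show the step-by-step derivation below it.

2-3(w=6) 2-5(w=5) 5-6(w=7)

step 1: add edge 2-5 (w=5); MST = {2-5(w=5)}
step 2: add edge 2-3 (w=6); MST = {2-3(w=6) 2-5(w=5)}
step 3: add edge 5-6 (w=7); MST = {2-3(w=6) 2-5(w=5) 5-6(w=7)}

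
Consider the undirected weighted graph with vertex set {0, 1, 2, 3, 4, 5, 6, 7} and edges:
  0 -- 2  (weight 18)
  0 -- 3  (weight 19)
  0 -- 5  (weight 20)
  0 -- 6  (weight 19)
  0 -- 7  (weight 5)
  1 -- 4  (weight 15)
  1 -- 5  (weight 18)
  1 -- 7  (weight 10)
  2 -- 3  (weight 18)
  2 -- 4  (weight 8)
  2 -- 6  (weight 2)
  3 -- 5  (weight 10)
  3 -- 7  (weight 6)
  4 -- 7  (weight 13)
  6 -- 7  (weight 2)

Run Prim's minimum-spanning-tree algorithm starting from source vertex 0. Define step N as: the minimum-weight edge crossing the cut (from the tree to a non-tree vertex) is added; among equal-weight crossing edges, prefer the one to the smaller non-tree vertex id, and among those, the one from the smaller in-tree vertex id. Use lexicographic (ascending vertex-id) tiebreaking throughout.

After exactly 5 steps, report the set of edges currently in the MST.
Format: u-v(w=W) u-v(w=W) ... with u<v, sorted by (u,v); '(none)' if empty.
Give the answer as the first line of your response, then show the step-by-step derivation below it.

0-7(w=5) 2-4(w=8) 2-6(w=2) 3-7(w=6) 6-7(w=2)

step 1: add edge 0-7 (w=5); MST = {0-7(w=5)}
step 2: add edge 6-7 (w=2); MST = {0-7(w=5) 6-7(w=2)}
step 3: add edge 2-6 (w=2); MST = {0-7(w=5) 2-6(w=2) 6-7(w=2)}
step 4: add edge 3-7 (w=6); MST = {0-7(w=5) 2-6(w=2) 3-7(w=6) 6-7(w=2)}
step 5: add edge 2-4 (w=8); MST = {0-7(w=5) 2-4(w=8) 2-6(w=2) 3-7(w=6) 6-7(w=2)}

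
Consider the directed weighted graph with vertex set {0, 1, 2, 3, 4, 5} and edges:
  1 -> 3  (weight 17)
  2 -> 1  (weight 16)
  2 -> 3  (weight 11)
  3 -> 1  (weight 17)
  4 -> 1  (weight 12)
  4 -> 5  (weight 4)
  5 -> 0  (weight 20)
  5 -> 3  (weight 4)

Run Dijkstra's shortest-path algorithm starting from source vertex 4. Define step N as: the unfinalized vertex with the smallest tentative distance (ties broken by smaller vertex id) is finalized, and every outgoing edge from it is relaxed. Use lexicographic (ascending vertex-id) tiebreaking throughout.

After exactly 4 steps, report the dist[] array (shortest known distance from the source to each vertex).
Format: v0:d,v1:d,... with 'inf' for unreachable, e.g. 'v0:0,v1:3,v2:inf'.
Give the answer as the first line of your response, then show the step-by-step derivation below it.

v0:24,v1:12,v2:inf,v3:8,v4:0,v5:4

step 1: dist = v0:inf,v1:12,v2:inf,v3:inf,v4:0,v5:4
step 2: dist = v0:24,v1:12,v2:inf,v3:8,v4:0,v5:4
step 3: dist = v0:24,v1:12,v2:inf,v3:8,v4:0,v5:4
step 4: dist = v0:24,v1:12,v2:inf,v3:8,v4:0,v5:4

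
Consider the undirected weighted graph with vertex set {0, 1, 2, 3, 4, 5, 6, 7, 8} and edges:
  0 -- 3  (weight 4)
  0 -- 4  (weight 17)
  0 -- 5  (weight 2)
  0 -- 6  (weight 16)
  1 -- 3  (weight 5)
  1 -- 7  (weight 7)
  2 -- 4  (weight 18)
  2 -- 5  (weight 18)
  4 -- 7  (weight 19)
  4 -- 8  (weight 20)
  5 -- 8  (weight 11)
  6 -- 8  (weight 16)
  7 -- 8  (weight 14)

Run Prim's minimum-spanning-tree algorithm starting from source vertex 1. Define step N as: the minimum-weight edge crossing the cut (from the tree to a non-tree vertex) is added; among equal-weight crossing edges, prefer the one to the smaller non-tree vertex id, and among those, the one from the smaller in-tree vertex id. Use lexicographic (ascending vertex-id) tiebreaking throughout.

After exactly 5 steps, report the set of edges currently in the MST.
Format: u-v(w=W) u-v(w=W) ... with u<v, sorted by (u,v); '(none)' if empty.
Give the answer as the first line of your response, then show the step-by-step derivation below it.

0-3(w=4) 0-5(w=2) 1-3(w=5) 1-7(w=7) 5-8(w=11)

step 1: add edge 1-3 (w=5); MST = {1-3(w=5)}
step 2: add edge 0-3 (w=4); MST = {0-3(w=4) 1-3(w=5)}
step 3: add edge 0-5 (w=2); MST = {0-3(w=4) 0-5(w=2) 1-3(w=5)}
step 4: add edge 1-7 (w=7); MST = {0-3(w=4) 0-5(w=2) 1-3(w=5) 1-7(w=7)}
step 5: add edge 5-8 (w=11); MST = {0-3(w=4) 0-5(w=2) 1-3(w=5) 1-7(w=7) 5-8(w=11)}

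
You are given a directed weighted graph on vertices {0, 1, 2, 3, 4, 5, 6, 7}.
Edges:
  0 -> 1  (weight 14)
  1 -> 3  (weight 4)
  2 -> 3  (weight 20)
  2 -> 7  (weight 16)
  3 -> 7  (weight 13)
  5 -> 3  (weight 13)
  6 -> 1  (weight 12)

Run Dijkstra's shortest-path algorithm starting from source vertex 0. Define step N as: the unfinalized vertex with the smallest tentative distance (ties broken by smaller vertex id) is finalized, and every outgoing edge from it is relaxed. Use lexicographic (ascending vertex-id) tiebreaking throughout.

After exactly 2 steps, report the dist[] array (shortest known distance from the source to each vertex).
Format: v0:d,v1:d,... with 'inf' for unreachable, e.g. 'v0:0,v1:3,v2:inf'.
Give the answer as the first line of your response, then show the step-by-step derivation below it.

v0:0,v1:14,v2:inf,v3:18,v4:inf,v5:inf,v6:inf,v7:inf

step 1: dist = v0:0,v1:14,v2:inf,v3:inf,v4:inf,v5:inf,v6:inf,v7:inf
step 2: dist = v0:0,v1:14,v2:inf,v3:18,v4:inf,v5:inf,v6:inf,v7:inf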